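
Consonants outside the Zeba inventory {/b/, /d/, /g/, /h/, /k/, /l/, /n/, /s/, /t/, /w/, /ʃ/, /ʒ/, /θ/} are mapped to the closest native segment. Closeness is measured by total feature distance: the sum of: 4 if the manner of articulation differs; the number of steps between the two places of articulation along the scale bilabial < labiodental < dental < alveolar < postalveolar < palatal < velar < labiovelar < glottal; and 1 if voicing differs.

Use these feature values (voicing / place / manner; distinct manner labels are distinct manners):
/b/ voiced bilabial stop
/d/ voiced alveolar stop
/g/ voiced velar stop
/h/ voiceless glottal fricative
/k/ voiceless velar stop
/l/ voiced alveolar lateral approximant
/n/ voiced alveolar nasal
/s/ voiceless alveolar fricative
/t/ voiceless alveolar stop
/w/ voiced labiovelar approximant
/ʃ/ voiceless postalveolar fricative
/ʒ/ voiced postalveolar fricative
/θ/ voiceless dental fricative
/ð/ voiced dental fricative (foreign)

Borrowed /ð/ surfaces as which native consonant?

θ

/θ/ is closest: same manner (fricative), place distance 0 (dental→dental), voicing differs (+1); total 1. Next closest is /s/ at distance 2.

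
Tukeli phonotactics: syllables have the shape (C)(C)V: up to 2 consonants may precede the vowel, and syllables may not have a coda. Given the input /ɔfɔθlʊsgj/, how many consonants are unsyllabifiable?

3

Under (C)(C)V, the unsyllabifiable consonants are /s/, /g/, /j/ (no codas are permitted; onsets may contain at most 2 consonants).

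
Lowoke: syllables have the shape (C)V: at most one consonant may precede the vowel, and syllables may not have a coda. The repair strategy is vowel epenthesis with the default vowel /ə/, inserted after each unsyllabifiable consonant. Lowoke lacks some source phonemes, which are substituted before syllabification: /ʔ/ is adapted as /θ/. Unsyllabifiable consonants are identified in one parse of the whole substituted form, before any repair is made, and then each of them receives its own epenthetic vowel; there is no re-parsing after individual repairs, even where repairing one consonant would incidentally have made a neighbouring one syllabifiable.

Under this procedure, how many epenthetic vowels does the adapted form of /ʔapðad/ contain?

After substitution the input is /θapðad/.
The unsyllabifiable consonants are /p/, /d/; each receives one epenthetic vowel.

2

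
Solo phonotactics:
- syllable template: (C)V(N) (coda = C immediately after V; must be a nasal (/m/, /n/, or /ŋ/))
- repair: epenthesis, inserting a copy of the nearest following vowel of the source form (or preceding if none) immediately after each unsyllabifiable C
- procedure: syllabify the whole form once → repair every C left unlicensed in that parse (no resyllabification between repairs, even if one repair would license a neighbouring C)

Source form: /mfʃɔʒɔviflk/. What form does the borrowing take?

Syllabifying with onset maximization leaves /m/, /f/, /f/, /l/, /k/ stranded (only a nasal (/m/, /n/, or /ŋ/) is licensed in coda position; onsets are limited to one consonant).
Each unlicensed consonant becomes the onset of a new syllable: /m/ → /mɔ/, /f/ → /fɔ/, /f/ → /fi/, /l/ → /li/, /k/ → /ki/.

mɔfɔʃɔʒɔvifiliki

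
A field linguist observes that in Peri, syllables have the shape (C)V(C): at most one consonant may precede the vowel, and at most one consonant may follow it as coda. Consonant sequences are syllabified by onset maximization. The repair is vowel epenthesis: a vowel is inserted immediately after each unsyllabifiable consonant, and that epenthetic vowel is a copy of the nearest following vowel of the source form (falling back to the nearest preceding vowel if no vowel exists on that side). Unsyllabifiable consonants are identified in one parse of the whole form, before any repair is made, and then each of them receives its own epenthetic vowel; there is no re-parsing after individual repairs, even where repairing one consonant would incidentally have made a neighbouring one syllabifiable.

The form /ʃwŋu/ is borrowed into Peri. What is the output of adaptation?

Under (C)V(C), the unsyllabifiable consonants are /ʃ/, /w/ (at most one coda consonant is licensed; onsets are limited to one consonant).
Epenthesis after each stranded consonant: /ʃ/ → /ʃu/, /w/ → /wu/.

ʃuwuŋu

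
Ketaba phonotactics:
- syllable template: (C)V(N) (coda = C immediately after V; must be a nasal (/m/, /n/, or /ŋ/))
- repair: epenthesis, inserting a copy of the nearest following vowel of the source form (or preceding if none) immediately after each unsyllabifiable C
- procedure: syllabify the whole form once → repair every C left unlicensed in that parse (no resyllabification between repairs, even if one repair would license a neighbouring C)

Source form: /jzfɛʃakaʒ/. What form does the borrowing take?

jɛzɛfɛʃakaʒa

Under (C)V(N), the unsyllabifiable consonants are /j/, /z/, /ʒ/ (only a nasal (/m/, /n/, or /ŋ/) is licensed in coda position; onsets are limited to one consonant).
Inserting the epenthetic vowel yields /j/ → /jɛ/, /z/ → /zɛ/, /ʒ/ → /ʒa/.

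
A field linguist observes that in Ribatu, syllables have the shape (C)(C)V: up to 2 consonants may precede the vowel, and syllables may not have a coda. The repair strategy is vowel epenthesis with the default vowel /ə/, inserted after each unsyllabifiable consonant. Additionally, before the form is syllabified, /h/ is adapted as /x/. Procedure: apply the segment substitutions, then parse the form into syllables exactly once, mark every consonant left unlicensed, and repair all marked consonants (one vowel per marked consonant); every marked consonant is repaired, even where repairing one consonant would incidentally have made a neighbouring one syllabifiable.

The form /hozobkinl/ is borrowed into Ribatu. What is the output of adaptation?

Substitution: /h/ → /x/, giving /xozobkinl/.
Under (C)(C)V, the unsyllabifiable consonants are /n/, /l/ (no codas are permitted; onsets may contain at most 2 consonants).
Each unlicensed consonant becomes the onset of a new syllable: /n/ → /nə/, /l/ → /lə/.

xozobkinələ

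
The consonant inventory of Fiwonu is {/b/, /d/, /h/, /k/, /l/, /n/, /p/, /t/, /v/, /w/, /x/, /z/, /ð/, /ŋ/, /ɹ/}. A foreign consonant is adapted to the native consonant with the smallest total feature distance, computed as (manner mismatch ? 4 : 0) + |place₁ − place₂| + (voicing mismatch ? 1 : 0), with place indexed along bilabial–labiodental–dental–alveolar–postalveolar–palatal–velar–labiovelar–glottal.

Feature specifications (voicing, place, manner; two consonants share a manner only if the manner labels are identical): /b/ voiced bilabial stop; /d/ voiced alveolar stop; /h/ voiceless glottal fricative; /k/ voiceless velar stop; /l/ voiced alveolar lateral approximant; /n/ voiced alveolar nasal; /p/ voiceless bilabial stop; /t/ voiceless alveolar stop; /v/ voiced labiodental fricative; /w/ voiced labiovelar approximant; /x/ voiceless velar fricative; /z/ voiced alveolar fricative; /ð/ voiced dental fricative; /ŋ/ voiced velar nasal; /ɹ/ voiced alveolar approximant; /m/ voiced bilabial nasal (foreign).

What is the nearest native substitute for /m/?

/n/ is closest: same manner (nasal), place distance 3 (bilabial→alveolar), same voicing; total 3. Next closest is /b/ at distance 4.

n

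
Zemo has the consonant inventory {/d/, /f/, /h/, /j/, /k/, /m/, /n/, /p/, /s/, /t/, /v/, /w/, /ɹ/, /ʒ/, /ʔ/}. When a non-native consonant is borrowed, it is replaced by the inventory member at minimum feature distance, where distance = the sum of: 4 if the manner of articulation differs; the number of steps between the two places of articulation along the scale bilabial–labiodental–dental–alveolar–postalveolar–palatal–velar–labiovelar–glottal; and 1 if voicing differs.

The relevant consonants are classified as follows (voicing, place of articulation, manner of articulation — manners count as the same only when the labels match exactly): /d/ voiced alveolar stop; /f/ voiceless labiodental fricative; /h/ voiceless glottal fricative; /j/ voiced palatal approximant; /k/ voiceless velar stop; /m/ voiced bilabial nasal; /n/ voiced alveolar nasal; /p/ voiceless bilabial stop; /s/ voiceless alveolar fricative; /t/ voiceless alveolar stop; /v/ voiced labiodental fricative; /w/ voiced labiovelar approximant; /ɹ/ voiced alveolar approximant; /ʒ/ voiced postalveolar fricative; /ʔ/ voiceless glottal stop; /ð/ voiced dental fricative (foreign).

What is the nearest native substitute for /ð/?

/v/ is closest: same manner (fricative), place distance 1 (dental→labiodental), same voicing; total 1. Next closest is /f/ at distance 2.

v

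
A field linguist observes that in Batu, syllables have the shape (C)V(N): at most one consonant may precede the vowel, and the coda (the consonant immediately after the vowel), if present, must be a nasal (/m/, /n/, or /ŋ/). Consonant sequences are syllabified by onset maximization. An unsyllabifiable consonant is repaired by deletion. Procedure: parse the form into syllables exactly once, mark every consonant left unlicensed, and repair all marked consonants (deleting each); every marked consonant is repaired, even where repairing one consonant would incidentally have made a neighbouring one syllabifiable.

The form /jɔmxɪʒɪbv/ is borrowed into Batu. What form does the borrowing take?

Syllabifying with onset maximization leaves /b/, /v/ stranded (only a nasal (/m/, /n/, or /ŋ/) is licensed in coda position; onsets are limited to one consonant).
Deletion applies to /b/, /v/.

jɔmxɪʒɪ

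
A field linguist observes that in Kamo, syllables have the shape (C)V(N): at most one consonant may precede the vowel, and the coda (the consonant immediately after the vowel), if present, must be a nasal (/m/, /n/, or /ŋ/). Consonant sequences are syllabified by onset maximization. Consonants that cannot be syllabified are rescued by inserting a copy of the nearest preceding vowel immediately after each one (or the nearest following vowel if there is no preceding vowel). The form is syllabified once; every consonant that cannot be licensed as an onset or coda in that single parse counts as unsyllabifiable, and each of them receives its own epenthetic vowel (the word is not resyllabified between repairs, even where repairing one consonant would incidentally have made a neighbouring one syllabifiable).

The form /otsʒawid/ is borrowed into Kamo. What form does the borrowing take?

Syllabifying with onset maximization leaves /t/, /s/, /d/ stranded (only a nasal (/m/, /n/, or /ŋ/) is licensed in coda position; onsets are limited to one consonant).
Inserting the epenthetic vowel yields /t/ → /to/, /s/ → /so/, /d/ → /di/.

otosoʒawidi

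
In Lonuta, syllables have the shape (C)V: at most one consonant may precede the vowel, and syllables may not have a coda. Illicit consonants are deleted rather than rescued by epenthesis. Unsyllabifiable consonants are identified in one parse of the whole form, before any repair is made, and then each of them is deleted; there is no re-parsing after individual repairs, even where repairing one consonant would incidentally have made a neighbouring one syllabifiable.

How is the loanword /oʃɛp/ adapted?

The consonants /p/ cannot be parsed into a legal (C)V syllable (no codas are permitted; onsets are limited to one consonant).
Deleting the stranded consonants removes /p/.

oʃɛ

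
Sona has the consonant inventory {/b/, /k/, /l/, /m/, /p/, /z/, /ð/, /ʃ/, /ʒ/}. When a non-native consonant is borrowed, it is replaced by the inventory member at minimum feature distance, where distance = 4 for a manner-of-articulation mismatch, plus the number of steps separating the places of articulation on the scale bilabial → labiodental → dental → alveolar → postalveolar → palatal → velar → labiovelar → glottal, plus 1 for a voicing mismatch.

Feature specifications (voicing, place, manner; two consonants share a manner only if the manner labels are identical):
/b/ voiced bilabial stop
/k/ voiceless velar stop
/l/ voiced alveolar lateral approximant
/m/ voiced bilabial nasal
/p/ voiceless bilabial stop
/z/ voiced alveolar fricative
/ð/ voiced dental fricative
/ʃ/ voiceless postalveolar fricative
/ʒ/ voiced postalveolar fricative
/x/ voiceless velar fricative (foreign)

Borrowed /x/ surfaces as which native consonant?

/ʃ/ is closest: same manner (fricative), place distance 2 (velar→postalveolar), same voicing; total 2. Next closest is /ʒ/ at distance 3.

ʃ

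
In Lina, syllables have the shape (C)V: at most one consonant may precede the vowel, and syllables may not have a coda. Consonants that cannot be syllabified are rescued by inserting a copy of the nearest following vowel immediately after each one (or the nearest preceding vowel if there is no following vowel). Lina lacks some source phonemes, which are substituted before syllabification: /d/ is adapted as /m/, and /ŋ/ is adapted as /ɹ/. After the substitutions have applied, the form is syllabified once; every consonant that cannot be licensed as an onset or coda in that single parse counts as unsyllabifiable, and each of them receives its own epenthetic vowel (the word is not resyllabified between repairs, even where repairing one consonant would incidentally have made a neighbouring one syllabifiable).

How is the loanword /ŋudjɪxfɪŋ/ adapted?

Substitution: /ŋ/ → /ɹ/, /d/ → /m/, giving /ɹumjɪxfɪɹ/.
Under (C)V, the unsyllabifiable consonants are /m/, /x/, /ɹ/ (no codas are permitted; onsets are limited to one consonant).
Each unlicensed consonant becomes the onset of a new syllable: /m/ → /mɪ/, /x/ → /xɪ/, /ɹ/ → /ɹɪ/.

ɹumɪjɪxɪfɪɹɪ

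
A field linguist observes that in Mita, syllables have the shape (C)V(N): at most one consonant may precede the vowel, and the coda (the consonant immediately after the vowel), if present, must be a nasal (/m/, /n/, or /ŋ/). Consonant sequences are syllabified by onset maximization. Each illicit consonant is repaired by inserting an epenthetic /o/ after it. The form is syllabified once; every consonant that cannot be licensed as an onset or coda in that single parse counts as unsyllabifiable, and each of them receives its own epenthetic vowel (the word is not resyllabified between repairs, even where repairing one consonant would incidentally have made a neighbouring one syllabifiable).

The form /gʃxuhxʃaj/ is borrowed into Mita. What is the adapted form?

The consonants /g/, /ʃ/, /h/, /x/, /j/ cannot be parsed into a legal (C)V(N) syllable (only a nasal (/m/, /n/, or /ŋ/) is licensed in coda position; onsets are limited to one consonant).
Epenthesis after each stranded consonant: /g/ → /go/, /ʃ/ → /ʃo/, /h/ → /ho/, /x/ → /xo/, /j/ → /jo/.

goʃoxuhoxoʃajo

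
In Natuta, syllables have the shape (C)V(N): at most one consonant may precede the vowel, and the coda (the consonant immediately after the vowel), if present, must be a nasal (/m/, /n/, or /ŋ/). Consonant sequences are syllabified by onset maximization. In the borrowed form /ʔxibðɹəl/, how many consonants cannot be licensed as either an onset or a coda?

The consonants /ʔ/, /b/, /ð/, /l/ cannot be parsed into a legal (C)V(N) syllable (only a nasal (/m/, /n/, or /ŋ/) is licensed in coda position; onsets are limited to one consonant).

4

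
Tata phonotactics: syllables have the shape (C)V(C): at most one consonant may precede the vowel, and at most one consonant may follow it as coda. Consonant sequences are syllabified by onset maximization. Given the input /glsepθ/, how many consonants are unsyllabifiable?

Under (C)V(C), the unsyllabifiable consonants are /g/, /l/, /θ/ (at most one coda consonant is licensed; onsets are limited to one consonant).

3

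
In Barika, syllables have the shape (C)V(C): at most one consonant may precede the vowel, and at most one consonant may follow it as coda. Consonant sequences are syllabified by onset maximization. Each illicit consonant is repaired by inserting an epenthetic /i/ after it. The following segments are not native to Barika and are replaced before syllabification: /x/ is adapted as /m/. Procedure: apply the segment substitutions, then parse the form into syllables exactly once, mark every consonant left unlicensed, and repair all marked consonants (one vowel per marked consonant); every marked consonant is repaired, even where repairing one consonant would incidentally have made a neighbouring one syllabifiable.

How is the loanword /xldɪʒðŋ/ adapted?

Substitution: /x/ → /m/, giving /mldɪʒðŋ/.
The consonants /m/, /l/, /ð/, /ŋ/ cannot be parsed into a legal (C)V(C) syllable (at most one coda consonant is licensed; onsets are limited to one consonant).
Each unlicensed consonant becomes the onset of a new syllable: /m/ → /mi/, /l/ → /li/, /ð/ → /ði/, /ŋ/ → /ŋi/.

milidɪʒðiŋi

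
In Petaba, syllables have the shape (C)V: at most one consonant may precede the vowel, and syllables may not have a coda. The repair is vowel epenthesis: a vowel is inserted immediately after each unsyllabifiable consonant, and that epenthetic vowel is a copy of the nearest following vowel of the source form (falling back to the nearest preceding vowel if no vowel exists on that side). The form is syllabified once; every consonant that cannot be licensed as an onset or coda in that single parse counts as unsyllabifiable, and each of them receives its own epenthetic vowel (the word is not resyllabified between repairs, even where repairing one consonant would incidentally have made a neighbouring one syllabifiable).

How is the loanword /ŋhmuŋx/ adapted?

The consonants /ŋ/, /h/, /ŋ/, /x/ cannot be parsed into a legal (C)V syllable (no codas are permitted; onsets are limited to one consonant).
Inserting the epenthetic vowel yields /ŋ/ → /ŋu/, /h/ → /hu/, /ŋ/ → /ŋu/, /x/ → /xu/.

ŋuhumuŋuxu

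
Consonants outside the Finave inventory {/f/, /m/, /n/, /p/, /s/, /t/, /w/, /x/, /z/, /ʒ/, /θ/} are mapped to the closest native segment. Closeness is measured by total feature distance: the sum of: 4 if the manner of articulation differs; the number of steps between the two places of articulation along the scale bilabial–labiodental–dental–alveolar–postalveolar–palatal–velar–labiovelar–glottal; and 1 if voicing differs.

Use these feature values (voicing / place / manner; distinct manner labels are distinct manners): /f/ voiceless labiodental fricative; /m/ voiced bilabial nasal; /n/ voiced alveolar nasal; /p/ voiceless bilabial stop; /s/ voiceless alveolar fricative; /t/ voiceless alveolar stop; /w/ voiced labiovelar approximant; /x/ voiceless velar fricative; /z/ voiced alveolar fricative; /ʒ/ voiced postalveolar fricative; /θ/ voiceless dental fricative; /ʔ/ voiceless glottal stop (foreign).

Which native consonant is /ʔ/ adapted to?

t

/t/ is closest: same manner (stop), place distance 5 (glottal→alveolar), same voicing; total 5. Next closest is /w/ at distance 6.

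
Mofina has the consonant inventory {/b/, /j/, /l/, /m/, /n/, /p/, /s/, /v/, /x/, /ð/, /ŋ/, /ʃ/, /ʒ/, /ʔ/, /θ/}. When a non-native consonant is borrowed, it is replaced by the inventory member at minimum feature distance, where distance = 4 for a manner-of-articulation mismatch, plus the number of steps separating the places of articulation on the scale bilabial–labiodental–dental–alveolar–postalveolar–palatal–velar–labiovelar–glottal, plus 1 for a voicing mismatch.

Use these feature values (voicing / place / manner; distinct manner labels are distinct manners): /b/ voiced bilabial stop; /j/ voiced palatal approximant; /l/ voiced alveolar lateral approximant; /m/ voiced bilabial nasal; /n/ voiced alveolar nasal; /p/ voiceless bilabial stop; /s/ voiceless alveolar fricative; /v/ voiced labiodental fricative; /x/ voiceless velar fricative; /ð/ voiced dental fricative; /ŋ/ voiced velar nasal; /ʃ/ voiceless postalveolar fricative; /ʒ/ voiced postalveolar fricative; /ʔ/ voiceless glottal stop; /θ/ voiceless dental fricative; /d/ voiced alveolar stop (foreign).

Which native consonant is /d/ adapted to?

b

/b/ is closest: same manner (stop), place distance 3 (alveolar→bilabial), same voicing; total 3. Next closest is /l/ at distance 4.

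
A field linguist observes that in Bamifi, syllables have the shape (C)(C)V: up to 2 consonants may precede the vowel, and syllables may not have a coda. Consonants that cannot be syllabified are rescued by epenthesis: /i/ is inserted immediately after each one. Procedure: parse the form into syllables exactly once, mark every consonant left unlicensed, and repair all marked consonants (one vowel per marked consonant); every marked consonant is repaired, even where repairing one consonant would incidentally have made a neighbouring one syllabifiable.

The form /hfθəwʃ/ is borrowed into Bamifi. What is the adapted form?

The consonants /h/, /w/, /ʃ/ cannot be parsed into a legal (C)(C)V syllable (no codas are permitted; onsets may contain at most 2 consonants).
Each unlicensed consonant becomes the onset of a new syllable: /h/ → /hi/, /w/ → /wi/, /ʃ/ → /ʃi/.

hifθəwiʃi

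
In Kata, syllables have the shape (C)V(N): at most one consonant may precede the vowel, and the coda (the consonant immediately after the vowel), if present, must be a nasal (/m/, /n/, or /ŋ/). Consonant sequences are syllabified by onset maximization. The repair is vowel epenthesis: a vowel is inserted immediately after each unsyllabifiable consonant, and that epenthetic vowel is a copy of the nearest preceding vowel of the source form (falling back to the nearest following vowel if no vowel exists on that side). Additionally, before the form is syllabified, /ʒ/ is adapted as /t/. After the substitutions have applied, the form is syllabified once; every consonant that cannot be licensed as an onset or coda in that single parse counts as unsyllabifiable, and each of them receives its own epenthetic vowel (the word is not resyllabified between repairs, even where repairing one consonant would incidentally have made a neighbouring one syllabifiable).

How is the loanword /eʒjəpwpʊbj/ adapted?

Substitution: /ʒ/ → /t/, giving /etjəpwpʊbj/.
The consonants /t/, /p/, /w/, /b/, /j/ cannot be parsed into a legal (C)V(N) syllable (only a nasal (/m/, /n/, or /ŋ/) is licensed in coda position; onsets are limited to one consonant).
Each unlicensed consonant becomes the onset of a new syllable: /t/ → /te/, /p/ → /pə/, /w/ → /wə/, /b/ → /bʊ/, /j/ → /jʊ/.

etejəpəwəpʊbʊjʊ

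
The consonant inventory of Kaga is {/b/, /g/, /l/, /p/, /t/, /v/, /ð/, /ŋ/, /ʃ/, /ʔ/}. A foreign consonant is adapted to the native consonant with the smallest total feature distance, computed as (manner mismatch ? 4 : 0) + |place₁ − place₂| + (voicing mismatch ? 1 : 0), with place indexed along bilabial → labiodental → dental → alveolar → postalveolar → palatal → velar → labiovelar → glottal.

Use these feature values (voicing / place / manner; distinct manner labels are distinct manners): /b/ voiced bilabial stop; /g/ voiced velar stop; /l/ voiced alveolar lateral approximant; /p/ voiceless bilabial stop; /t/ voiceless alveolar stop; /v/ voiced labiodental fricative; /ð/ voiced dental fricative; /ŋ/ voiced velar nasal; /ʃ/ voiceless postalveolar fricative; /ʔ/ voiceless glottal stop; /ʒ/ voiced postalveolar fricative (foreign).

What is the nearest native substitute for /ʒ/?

/ʃ/ is closest: same manner (fricative), place distance 0 (postalveolar→postalveolar), voicing differs (+1); total 1. Next closest is /ð/ at distance 2.

ʃ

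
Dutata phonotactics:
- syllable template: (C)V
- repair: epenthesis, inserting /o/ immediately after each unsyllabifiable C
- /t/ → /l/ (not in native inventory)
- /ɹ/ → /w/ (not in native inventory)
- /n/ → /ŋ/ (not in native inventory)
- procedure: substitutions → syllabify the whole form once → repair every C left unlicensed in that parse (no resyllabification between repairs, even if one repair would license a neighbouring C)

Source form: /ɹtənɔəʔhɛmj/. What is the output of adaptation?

Substitution: /ɹ/ → /w/, /t/ → /l/, /n/ → /ŋ/, giving /wləŋɔəʔhɛmj/.
Syllabifying with onset maximization leaves /w/, /ʔ/, /m/, /j/ stranded (no codas are permitted; onsets are limited to one consonant).
Epenthesis after each stranded consonant: /w/ → /wo/, /ʔ/ → /ʔo/, /m/ → /mo/, /j/ → /jo/.

woləŋɔəʔohɛmojo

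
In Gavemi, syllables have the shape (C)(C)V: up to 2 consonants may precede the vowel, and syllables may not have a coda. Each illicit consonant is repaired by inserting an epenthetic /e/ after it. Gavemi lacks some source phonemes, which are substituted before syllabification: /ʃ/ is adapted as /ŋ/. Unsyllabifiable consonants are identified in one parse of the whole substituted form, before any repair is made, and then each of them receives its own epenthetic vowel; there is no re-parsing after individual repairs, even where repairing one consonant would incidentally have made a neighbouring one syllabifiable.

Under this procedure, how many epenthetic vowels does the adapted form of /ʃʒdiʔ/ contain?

2

After substitution the input is /ŋʒdiʔ/.
The unsyllabifiable consonants are /ŋ/, /ʔ/; each receives one epenthetic vowel.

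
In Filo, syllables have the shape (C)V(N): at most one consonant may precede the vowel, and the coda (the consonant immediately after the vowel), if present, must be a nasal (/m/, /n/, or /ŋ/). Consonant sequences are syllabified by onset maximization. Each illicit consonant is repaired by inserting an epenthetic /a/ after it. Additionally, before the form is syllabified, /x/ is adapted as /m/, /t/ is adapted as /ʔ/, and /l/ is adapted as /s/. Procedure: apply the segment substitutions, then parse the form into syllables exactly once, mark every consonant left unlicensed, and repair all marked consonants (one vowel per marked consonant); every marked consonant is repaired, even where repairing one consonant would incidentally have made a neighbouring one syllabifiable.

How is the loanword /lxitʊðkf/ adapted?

Substitution: /l/ → /s/, /x/ → /m/, /t/ → /ʔ/, giving /smiʔʊðkf/.
Syllabifying with onset maximization leaves /s/, /ð/, /k/, /f/ stranded (only a nasal (/m/, /n/, or /ŋ/) is licensed in coda position; onsets are limited to one consonant).
Epenthesis after each stranded consonant: /s/ → /sa/, /ð/ → /ða/, /k/ → /ka/, /f/ → /fa/.

samiʔʊðakafa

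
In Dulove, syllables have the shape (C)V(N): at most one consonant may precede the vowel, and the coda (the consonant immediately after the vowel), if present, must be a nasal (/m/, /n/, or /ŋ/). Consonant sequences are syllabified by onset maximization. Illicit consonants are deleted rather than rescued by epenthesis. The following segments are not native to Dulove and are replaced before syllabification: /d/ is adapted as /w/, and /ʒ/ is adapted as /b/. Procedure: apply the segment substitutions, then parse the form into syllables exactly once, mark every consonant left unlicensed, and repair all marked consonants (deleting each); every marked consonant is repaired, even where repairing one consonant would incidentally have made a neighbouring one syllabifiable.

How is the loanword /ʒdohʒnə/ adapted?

Substitution: /ʒ/ → /b/, /d/ → /w/, giving /bwohbnə/.
The consonants /b/, /h/, /b/ cannot be parsed into a legal (C)V(N) syllable (only a nasal (/m/, /n/, or /ŋ/) is licensed in coda position; onsets are limited to one consonant).
Deletion applies to /b/, /h/, /b/.

wonə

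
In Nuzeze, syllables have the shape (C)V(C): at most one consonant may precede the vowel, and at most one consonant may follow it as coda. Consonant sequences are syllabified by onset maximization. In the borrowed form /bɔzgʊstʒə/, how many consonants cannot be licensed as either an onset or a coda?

1

Under (C)V(C), the unsyllabifiable consonants are /t/ (at most one coda consonant is licensed; onsets are limited to one consonant).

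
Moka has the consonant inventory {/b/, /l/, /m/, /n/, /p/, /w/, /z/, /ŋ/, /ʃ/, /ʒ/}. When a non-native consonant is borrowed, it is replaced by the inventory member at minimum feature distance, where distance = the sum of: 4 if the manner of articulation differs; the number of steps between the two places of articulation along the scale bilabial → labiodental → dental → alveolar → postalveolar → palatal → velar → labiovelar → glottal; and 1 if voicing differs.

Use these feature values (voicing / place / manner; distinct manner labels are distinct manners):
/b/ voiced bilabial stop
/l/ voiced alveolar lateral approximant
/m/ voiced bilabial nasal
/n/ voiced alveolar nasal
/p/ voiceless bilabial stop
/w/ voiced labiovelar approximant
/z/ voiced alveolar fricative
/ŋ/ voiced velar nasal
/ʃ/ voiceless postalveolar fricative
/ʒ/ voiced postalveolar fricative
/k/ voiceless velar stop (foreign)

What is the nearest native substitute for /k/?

/ŋ/ is closest: manner differs (stop→nasal, +4), place distance 0 (velar→velar), voicing differs (+1); total 5. Next closest is /p/ at distance 6.

ŋ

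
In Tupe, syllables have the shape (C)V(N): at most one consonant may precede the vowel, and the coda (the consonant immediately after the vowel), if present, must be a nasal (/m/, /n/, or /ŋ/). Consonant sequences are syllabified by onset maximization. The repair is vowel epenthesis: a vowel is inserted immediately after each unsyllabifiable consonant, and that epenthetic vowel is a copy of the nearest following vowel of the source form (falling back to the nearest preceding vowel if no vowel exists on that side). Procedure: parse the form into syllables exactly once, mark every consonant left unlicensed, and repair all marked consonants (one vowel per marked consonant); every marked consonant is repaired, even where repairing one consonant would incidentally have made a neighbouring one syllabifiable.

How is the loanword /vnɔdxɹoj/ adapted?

Under (C)V(N), the unsyllabifiable consonants are /v/, /d/, /x/, /j/ (only a nasal (/m/, /n/, or /ŋ/) is licensed in coda position; onsets are limited to one consonant).
Each unlicensed consonant becomes the onset of a new syllable: /v/ → /vɔ/, /d/ → /do/, /x/ → /xo/, /j/ → /jo/.

vɔnɔdoxoɹojo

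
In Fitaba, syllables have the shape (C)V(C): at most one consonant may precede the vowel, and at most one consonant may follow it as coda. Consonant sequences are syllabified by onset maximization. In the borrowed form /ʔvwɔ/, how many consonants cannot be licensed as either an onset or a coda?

The consonants /ʔ/, /v/ cannot be parsed into a legal (C)V(C) syllable (at most one coda consonant is licensed; onsets are limited to one consonant).

2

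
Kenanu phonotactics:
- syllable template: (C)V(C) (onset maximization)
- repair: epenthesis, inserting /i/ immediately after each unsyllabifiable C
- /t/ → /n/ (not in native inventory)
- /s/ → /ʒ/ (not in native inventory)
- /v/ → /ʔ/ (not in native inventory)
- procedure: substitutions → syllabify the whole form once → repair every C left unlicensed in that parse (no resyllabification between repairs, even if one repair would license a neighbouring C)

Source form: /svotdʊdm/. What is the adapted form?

Substitution: /s/ → /ʒ/, /v/ → /ʔ/, /t/ → /n/, giving /ʒʔondʊdm/.
Syllabifying with onset maximization leaves /ʒ/, /m/ stranded (at most one coda consonant is licensed; onsets are limited to one consonant).
Inserting the epenthetic vowel yields /ʒ/ → /ʒi/, /m/ → /mi/.

ʒiʔondʊdmi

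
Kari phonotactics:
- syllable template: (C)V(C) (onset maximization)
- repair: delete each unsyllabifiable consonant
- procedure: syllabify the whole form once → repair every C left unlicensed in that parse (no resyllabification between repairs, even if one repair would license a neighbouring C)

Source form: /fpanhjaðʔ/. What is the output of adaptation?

Syllabifying with onset maximization leaves /f/, /h/, /ʔ/ stranded (at most one coda consonant is licensed; onsets are limited to one consonant).
Each unlicensed consonant is deleted: /f/, /h/, /ʔ/.

panjað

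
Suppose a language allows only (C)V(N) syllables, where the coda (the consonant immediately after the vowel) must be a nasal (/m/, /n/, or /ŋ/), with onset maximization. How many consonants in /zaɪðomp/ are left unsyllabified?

The consonants /p/ cannot be parsed into a legal (C)V(N) syllable (only a nasal (/m/, /n/, or /ŋ/) is licensed in coda position; onsets are limited to one consonant).

1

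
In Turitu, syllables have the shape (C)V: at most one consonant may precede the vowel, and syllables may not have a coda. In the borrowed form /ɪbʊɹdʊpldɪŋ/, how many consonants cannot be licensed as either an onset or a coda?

Under (C)V, the unsyllabifiable consonants are /ɹ/, /p/, /l/, /ŋ/ (no codas are permitted; onsets are limited to one consonant).

4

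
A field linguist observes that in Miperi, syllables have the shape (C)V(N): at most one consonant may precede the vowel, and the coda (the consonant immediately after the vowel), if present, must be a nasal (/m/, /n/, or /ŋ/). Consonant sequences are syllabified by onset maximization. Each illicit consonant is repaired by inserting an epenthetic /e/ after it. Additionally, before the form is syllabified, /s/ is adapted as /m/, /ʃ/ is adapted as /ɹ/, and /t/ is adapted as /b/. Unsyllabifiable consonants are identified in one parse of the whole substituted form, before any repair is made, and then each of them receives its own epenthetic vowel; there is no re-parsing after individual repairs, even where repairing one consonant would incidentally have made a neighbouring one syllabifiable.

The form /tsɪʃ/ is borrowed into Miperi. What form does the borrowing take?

Substitution: /t/ → /b/, /s/ → /m/, /ʃ/ → /ɹ/, giving /bmɪɹ/.
The consonants /b/, /ɹ/ cannot be parsed into a legal (C)V(N) syllable (only a nasal (/m/, /n/, or /ŋ/) is licensed in coda position; onsets are limited to one consonant).
Epenthesis after each stranded consonant: /b/ → /be/, /ɹ/ → /ɹe/.

bemɪɹe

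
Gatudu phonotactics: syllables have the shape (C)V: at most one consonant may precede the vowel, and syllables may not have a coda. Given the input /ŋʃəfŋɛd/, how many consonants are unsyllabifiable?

The consonants /ŋ/, /f/, /d/ cannot be parsed into a legal (C)V syllable (no codas are permitted; onsets are limited to one consonant).

3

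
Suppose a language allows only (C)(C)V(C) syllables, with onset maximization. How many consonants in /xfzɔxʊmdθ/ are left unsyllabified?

Under (C)(C)V(C), the unsyllabifiable consonants are /x/, /d/, /θ/ (at most one coda consonant is licensed; onsets may contain at most 2 consonants).

3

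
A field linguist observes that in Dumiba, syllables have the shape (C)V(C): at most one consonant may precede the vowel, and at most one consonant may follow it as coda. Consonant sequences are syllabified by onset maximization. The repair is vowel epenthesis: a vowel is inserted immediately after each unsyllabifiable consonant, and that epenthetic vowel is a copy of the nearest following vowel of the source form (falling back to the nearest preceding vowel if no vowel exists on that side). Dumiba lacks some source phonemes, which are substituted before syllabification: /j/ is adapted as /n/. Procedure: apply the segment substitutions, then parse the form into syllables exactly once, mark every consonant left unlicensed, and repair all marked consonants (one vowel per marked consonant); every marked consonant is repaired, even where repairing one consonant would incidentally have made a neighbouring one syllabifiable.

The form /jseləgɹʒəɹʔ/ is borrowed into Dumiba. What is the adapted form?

Substitution: /j/ → /n/, giving /nseləgɹʒəɹʔ/.
Under (C)V(C), the unsyllabifiable consonants are /n/, /ɹ/, /ʔ/ (at most one coda consonant is licensed; onsets are limited to one consonant).
Each unlicensed consonant becomes the onset of a new syllable: /n/ → /ne/, /ɹ/ → /ɹə/, /ʔ/ → /ʔə/.

neseləgɹəʒəɹʔə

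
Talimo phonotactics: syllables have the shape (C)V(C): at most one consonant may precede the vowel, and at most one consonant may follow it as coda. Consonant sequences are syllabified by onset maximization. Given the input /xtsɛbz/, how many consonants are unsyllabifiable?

3

Under (C)V(C), the unsyllabifiable consonants are /x/, /t/, /z/ (at most one coda consonant is licensed; onsets are limited to one consonant).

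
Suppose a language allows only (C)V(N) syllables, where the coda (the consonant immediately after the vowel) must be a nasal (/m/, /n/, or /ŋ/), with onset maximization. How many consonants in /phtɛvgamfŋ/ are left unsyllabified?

The consonants /p/, /h/, /v/, /f/, /ŋ/ cannot be parsed into a legal (C)V(N) syllable (only a nasal (/m/, /n/, or /ŋ/) is licensed in coda position; onsets are limited to one consonant).

5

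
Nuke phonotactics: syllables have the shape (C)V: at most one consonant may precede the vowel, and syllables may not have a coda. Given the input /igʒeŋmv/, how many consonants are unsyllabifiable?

4

Under (C)V, the unsyllabifiable consonants are /g/, /ŋ/, /m/, /v/ (no codas are permitted; onsets are limited to one consonant).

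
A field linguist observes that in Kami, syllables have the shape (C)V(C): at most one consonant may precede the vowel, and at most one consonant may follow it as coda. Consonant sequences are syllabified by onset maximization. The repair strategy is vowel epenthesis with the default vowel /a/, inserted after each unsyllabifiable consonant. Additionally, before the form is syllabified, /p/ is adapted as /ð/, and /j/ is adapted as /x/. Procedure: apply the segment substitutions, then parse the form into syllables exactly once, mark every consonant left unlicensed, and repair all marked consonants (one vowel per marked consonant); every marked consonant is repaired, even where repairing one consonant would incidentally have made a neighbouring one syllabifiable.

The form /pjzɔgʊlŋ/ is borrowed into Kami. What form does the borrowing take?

Substitution: /p/ → /ð/, /j/ → /x/, giving /ðxzɔgʊlŋ/.
Under (C)V(C), the unsyllabifiable consonants are /ð/, /x/, /ŋ/ (at most one coda consonant is licensed; onsets are limited to one consonant).
Inserting the epenthetic vowel yields /ð/ → /ða/, /x/ → /xa/, /ŋ/ → /ŋa/.

ðaxazɔgʊlŋa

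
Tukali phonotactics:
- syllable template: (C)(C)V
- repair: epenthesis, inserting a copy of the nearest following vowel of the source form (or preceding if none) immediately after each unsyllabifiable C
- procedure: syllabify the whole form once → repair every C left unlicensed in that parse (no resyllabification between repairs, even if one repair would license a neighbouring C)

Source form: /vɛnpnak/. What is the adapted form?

Under (C)(C)V, the unsyllabifiable consonants are /n/, /k/ (no codas are permitted; onsets may contain at most 2 consonants).
Inserting the epenthetic vowel yields /n/ → /na/, /k/ → /ka/.

vɛnapnaka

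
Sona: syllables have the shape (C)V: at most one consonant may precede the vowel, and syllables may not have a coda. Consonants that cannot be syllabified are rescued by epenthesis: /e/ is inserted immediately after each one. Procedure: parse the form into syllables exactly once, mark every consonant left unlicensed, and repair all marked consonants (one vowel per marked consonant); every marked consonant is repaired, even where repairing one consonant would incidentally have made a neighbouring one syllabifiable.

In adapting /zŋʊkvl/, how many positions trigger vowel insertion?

The unsyllabifiable consonants are /z/, /k/, /v/, /l/; each receives one epenthetic vowel.

4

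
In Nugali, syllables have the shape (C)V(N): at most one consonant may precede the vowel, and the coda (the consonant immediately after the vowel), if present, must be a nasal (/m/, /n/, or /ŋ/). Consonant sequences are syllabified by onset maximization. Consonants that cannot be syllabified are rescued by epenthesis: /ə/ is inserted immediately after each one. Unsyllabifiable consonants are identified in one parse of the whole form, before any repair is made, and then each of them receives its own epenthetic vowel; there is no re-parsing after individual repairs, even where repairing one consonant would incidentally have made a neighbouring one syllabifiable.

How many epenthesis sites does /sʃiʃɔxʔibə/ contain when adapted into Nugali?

2

The unsyllabifiable consonants are /s/, /x/; each receives one epenthetic vowel.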